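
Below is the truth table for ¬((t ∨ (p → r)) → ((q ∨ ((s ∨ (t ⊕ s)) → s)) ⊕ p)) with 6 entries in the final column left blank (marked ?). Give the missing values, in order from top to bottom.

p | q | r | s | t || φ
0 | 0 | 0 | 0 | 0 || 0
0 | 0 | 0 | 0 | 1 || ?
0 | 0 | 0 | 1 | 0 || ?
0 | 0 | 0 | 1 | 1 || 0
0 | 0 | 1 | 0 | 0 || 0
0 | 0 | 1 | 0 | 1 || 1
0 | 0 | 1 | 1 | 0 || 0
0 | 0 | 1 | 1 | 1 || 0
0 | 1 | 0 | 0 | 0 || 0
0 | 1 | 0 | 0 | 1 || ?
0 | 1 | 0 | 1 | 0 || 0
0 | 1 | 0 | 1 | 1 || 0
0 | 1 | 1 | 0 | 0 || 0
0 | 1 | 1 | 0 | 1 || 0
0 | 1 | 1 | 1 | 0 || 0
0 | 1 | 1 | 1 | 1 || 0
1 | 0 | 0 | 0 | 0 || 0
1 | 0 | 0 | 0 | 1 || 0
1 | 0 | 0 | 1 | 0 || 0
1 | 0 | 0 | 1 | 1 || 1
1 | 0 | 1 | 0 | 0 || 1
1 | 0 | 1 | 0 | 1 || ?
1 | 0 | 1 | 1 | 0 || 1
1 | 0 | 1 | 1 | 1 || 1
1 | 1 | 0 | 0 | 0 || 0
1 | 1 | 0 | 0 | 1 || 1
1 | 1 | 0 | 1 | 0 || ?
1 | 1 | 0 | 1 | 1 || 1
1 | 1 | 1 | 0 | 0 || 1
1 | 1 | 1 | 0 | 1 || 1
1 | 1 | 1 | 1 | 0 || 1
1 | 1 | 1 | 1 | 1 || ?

1, 0, 0, 0, 0, 1

Row p=0, q=0, r=0, s=0, t=1: (t ∨ (p → r)) = 1, ((q ∨ ((s ∨ (t ⊕ s)) → s)) ⊕ p) = 0, ((t ∨ (p → r)) → ((q ∨ ((s ∨ (t ⊕ s)) → s)) ⊕ p)) = 0, so the formula = 1.
Row p=0, q=0, r=0, s=1, t=0: (t ∨ (p → r)) = 1, ((q ∨ ((s ∨ (t ⊕ s)) → s)) ⊕ p) = 1, ((t ∨ (p → r)) → ((q ∨ ((s ∨ (t ⊕ s)) → s)) ⊕ p)) = 1, so the formula = 0.
Row p=0, q=1, r=0, s=0, t=1: (t ∨ (p → r)) = 1, ((q ∨ ((s ∨ (t ⊕ s)) → s)) ⊕ p) = 1, ((t ∨ (p → r)) → ((q ∨ ((s ∨ (t ⊕ s)) → s)) ⊕ p)) = 1, so the formula = 0.
Row p=1, q=0, r=1, s=0, t=1: (t ∨ (p → r)) = 1, ((q ∨ ((s ∨ (t ⊕ s)) → s)) ⊕ p) = 1, ((t ∨ (p → r)) → ((q ∨ ((s ∨ (t ⊕ s)) → s)) ⊕ p)) = 1, so the formula = 0.
Row p=1, q=1, r=0, s=1, t=0: (t ∨ (p → r)) = 0, ((q ∨ ((s ∨ (t ⊕ s)) → s)) ⊕ p) = 0, ((t ∨ (p → r)) → ((q ∨ ((s ∨ (t ⊕ s)) → s)) ⊕ p)) = 1, so the formula = 0.
Row p=1, q=1, r=1, s=1, t=1: (t ∨ (p → r)) = 1, ((q ∨ ((s ∨ (t ⊕ s)) → s)) ⊕ p) = 0, ((t ∨ (p → r)) → ((q ∨ ((s ∨ (t ⊕ s)) → s)) ⊕ p)) = 0, so the formula = 1.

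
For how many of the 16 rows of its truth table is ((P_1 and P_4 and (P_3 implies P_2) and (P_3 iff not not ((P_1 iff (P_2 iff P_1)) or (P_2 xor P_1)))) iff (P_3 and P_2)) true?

P_1  P_2  P_3  P_4  |  φ
 T    T    T    T   |  T
 T    T    T    F   |  F
 T    T    F    T   |  T
 T    T    F    F   |  T
 T    F    T    T   |  T
 T    F    T    F   |  T
 T    F    F    T   |  T
 T    F    F    F   |  T
 F    T    T    T   |  F
 F    T    T    F   |  F
 F    T    F    T   |  T
 F    T    F    F   |  T
 F    F    T    T   |  T
 F    F    T    F   |  T
 F    F    F    T   |  T
 F    F    F    F   |  T
The formula is true on 13 of the 16 rows.

13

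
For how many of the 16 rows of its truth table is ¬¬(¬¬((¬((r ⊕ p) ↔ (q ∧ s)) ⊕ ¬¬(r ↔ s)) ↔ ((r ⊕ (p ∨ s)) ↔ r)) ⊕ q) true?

8

p | q | r | s | (r ⊕ p) | (q ∧ s) | ((r ⊕ p) ↔ (q ∧ s)) | ¬((r ⊕ p) ↔ (q ∧ s)) | (r ↔ s) | ¬(r ↔ s) | ¬¬(r ↔ s) | (p ∨ s) | (r ⊕ (p ∨ s)) | ((r ⊕ (p ∨ s)) ↔ r) | φ
- | - | - | - | ------- | ------- | ------------------- | -------------------- | ------- | -------- | --------- | ------- | ------------- | ------------------- | -
T | T | T | T |    F    |    T    |          F          |          T           |    T    |    F     |     T     |    T    |       F       |          F          | F
T | T | T | F |    F    |    F    |          T          |          F           |    F    |    T     |     F     |    T    |       F       |          F          | F
T | T | F | T |    T    |    T    |          T          |          F           |    F    |    T     |     F     |    T    |       T       |          F          | F
T | T | F | F |    T    |    F    |          F          |          T           |    T    |    F     |     T     |    T    |       T       |          F          | F
T | F | T | T |    F    |    F    |          T          |          F           |    T    |    F     |     T     |    T    |       F       |          F          | F
T | F | T | F |    F    |    F    |          T          |          F           |    F    |    T     |     F     |    T    |       F       |          F          | T
T | F | F | T |    T    |    F    |          F          |          T           |    F    |    T     |     F     |    T    |       T       |          F          | F
T | F | F | F |    T    |    F    |          F          |          T           |    T    |    F     |     T     |    T    |       T       |          F          | T
F | T | T | T |    T    |    T    |          T          |          F           |    T    |    F     |     T     |    T    |       F       |          F          | T
F | T | T | F |    T    |    F    |          F          |          T           |    F    |    T     |     F     |    F    |       T       |          T          | F
F | T | F | T |    F    |    T    |          F          |          T           |    F    |    T     |     F     |    T    |       T       |          F          | T
F | T | F | F |    F    |    F    |          T          |          F           |    T    |    F     |     T     |    F    |       F       |          T          | F
F | F | T | T |    T    |    F    |          F          |          T           |    T    |    F     |     T     |    T    |       F       |          F          | T
F | F | T | F |    T    |    F    |          F          |          T           |    F    |    T     |     F     |    F    |       T       |          T          | T
F | F | F | T |    F    |    F    |          T          |          F           |    F    |    T     |     F     |    T    |       T       |          F          | T
F | F | F | F |    F    |    F    |          T          |          F           |    T    |    F     |     T     |    F    |       F       |          T          | T
The formula is true on 8 of the 16 rows.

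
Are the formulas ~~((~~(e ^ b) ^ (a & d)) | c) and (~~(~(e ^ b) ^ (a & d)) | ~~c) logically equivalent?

a  b  c  d  e  |  φ  ψ
0  0  0  0  0  |  0  1
0  0  0  0  1  |  1  0
0  0  0  1  0  |  0  1
0  0  0  1  1  |  1  0
0  0  1  0  0  |  1  1
0  0  1  0  1  |  1  1
0  0  1  1  0  |  1  1
0  0  1  1  1  |  1  1
0  1  0  0  0  |  1  0
0  1  0  0  1  |  0  1
0  1  0  1  0  |  1  0
0  1  0  1  1  |  0  1
0  1  1  0  0  |  1  1
0  1  1  0  1  |  1  1
0  1  1  1  0  |  1  1
0  1  1  1  1  |  1  1
1  0  0  0  0  |  0  1
1  0  0  0  1  |  1  0
1  0  0  1  0  |  1  0
1  0  0  1  1  |  0  1
1  0  1  0  0  |  1  1
1  0  1  0  1  |  1  1
1  0  1  1  0  |  1  1
1  0  1  1  1  |  1  1
1  1  0  0  0  |  1  0
1  1  0  0  1  |  0  1
1  1  0  1  0  |  0  1
1  1  0  1  1  |  1  0
1  1  1  0  0  |  1  1
1  1  1  0  1  |  1  1
1  1  1  1  0  |  1  1
1  1  1  1  1  |  1  1
The columns differ at a=0, b=0, c=0, d=0, e=0 (φ=0, ψ=1), so they are not equivalent.

not equivalent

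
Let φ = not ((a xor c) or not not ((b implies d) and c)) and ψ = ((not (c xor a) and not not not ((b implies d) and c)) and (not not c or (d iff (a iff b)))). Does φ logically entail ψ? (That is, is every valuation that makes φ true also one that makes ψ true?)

a | b | c | d || φ | ψ
0 | 0 | 0 | 0 || 1 | 0
0 | 0 | 0 | 1 || 1 | 1
0 | 0 | 1 | 0 || 0 | 0
0 | 0 | 1 | 1 || 0 | 0
0 | 1 | 0 | 0 || 1 | 1
0 | 1 | 0 | 1 || 1 | 0
0 | 1 | 1 | 0 || 0 | 0
0 | 1 | 1 | 1 || 0 | 0
1 | 0 | 0 | 0 || 0 | 0
1 | 0 | 0 | 1 || 0 | 0
1 | 0 | 1 | 0 || 0 | 0
1 | 0 | 1 | 1 || 0 | 0
1 | 1 | 0 | 0 || 0 | 0
1 | 1 | 0 | 1 || 0 | 0
1 | 1 | 1 | 0 || 1 | 1
1 | 1 | 1 | 1 || 0 | 0
At a=0, b=0, c=0, d=0 we have φ true but ψ false, so φ does not entail ψ.

no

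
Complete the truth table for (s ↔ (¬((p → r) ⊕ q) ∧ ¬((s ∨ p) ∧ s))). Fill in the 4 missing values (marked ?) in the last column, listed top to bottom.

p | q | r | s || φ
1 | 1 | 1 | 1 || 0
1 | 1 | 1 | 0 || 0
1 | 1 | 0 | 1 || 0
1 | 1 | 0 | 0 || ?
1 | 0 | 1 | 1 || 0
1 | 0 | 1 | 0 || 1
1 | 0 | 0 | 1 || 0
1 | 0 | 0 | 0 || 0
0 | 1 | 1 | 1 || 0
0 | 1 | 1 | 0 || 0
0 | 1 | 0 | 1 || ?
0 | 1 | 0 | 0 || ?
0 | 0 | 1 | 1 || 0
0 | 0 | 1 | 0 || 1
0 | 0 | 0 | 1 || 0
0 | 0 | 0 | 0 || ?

Row p=1, q=1, r=0, s=0: (¬((p → r) ⊕ q) ∧ ¬((s ∨ p) ∧ s)) = 0, so the formula = 1.
Row p=0, q=1, r=0, s=1: (¬((p → r) ⊕ q) ∧ ¬((s ∨ p) ∧ s)) = 0, so the formula = 0.
Row p=0, q=1, r=0, s=0: (¬((p → r) ⊕ q) ∧ ¬((s ∨ p) ∧ s)) = 1, so the formula = 0.
Row p=0, q=0, r=0, s=0: (¬((p → r) ⊕ q) ∧ ¬((s ∨ p) ∧ s)) = 0, so the formula = 1.

1, 0, 0, 1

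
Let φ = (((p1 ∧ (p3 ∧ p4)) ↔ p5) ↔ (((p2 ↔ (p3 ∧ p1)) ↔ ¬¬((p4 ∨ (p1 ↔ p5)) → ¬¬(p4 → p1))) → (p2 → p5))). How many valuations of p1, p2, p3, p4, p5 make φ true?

14

p1 | p2 | p3 | p4 | p5 || φ
F  | F  | F  | F  | F  || T
F  | F  | F  | F  | T  || F
F  | F  | F  | T  | F  || T
F  | F  | F  | T  | T  || F
F  | F  | T  | F  | F  || T
F  | F  | T  | F  | T  || F
F  | F  | T  | T  | F  || T
F  | F  | T  | T  | T  || F
F  | T  | F  | F  | F  || T
F  | T  | F  | F  | T  || F
F  | T  | F  | T  | F  || F
F  | T  | F  | T  | T  || F
F  | T  | T  | F  | F  || T
F  | T  | T  | F  | T  || F
F  | T  | T  | T  | F  || F
F  | T  | T  | T  | T  || F
T  | F  | F  | F  | F  || T
T  | F  | F  | F  | T  || F
T  | F  | F  | T  | F  || T
T  | F  | F  | T  | T  || F
T  | F  | T  | F  | F  || T
T  | F  | T  | F  | T  || F
T  | F  | T  | T  | F  || F
T  | F  | T  | T  | T  || T
T  | T  | F  | F  | F  || T
T  | T  | F  | F  | T  || F
T  | T  | F  | T  | F  || T
T  | T  | F  | T  | T  || F
T  | T  | T  | F  | F  || F
T  | T  | T  | F  | T  || F
T  | T  | T  | T  | F  || T
T  | T  | T  | T  | T  || T
The formula is true on 14 of the 32 rows.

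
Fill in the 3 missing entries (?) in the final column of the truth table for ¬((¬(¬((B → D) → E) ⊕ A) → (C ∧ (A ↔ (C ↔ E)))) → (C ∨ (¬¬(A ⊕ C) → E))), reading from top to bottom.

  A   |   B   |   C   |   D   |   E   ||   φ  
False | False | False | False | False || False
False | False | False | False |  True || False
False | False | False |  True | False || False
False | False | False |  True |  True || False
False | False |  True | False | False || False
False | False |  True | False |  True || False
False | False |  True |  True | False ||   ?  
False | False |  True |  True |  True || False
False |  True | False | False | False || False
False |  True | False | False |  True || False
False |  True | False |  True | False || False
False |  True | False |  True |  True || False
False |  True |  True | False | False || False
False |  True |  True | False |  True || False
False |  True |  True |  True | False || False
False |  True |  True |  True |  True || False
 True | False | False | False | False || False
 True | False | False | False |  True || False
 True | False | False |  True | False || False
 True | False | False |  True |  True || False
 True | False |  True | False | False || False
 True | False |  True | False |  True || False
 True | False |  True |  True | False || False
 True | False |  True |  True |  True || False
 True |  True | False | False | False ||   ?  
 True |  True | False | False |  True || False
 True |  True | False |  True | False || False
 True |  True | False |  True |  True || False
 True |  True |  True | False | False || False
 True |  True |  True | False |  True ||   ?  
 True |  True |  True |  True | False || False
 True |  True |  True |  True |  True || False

False, True, False

Row A=False, B=False, C=True, D=True, E=False: (¬(¬((B → D) → E) ⊕ A) → (C ∧ (A ↔ (C ↔ E)))) = True, (C ∨ (¬¬(A ⊕ C) → E)) = True, ((¬(¬((B → D) → E) ⊕ A) → (C ∧ (A ↔ (C ↔ E)))) → (C ∨ (¬¬(A ⊕ C) → E))) = True, so the formula = False.
Row A=True, B=True, C=False, D=False, E=False: (¬(¬((B → D) → E) ⊕ A) → (C ∧ (A ↔ (C ↔ E)))) = True, (C ∨ (¬¬(A ⊕ C) → E)) = False, ((¬(¬((B → D) → E) ⊕ A) → (C ∧ (A ↔ (C ↔ E)))) → (C ∨ (¬¬(A ⊕ C) → E))) = False, so the formula = True.
Row A=True, B=True, C=True, D=False, E=True: (¬(¬((B → D) → E) ⊕ A) → (C ∧ (A ↔ (C ↔ E)))) = True, (C ∨ (¬¬(A ⊕ C) → E)) = True, ((¬(¬((B → D) → E) ⊕ A) → (C ∧ (A ↔ (C ↔ E)))) → (C ∨ (¬¬(A ⊕ C) → E))) = True, so the formula = False.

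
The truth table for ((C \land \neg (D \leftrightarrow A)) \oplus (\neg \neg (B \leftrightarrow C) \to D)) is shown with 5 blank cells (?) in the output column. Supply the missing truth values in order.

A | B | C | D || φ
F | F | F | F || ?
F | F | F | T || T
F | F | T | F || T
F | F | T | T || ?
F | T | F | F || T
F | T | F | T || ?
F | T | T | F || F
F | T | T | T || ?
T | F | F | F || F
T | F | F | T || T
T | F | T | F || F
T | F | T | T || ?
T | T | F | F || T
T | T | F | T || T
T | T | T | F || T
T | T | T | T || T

Row A=F, B=F, C=F, D=F: (C \land \neg (D \leftrightarrow A)) = F, (\neg \neg (B \leftrightarrow C) \to D) = F, so the formula = F.
Row A=F, B=F, C=T, D=T: (C \land \neg (D \leftrightarrow A)) = T, (\neg \neg (B \leftrightarrow C) \to D) = T, so the formula = F.
Row A=F, B=T, C=F, D=T: (C \land \neg (D \leftrightarrow A)) = F, (\neg \neg (B \leftrightarrow C) \to D) = T, so the formula = T.
Row A=F, B=T, C=T, D=T: (C \land \neg (D \leftrightarrow A)) = T, (\neg \neg (B \leftrightarrow C) \to D) = T, so the formula = F.
Row A=T, B=F, C=T, D=T: (C \land \neg (D \leftrightarrow A)) = F, (\neg \neg (B \leftrightarrow C) \to D) = T, so the formula = T.

F, F, T, F, T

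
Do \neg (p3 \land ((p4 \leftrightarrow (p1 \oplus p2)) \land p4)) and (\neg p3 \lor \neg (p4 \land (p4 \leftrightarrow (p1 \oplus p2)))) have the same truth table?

equivalent

p1 | p2 | p3 | p4 | φ | ψ
-- | -- | -- | -- | - | -
F  | F  | F  | F  | T | T
F  | F  | F  | T  | T | T
F  | F  | T  | F  | T | T
F  | F  | T  | T  | T | T
F  | T  | F  | F  | T | T
F  | T  | F  | T  | T | T
F  | T  | T  | F  | T | T
F  | T  | T  | T  | F | F
T  | F  | F  | F  | T | T
T  | F  | F  | T  | T | T
T  | F  | T  | F  | T | T
T  | F  | T  | T  | F | F
T  | T  | F  | F  | T | T
T  | T  | F  | T  | T | T
T  | T  | T  | F  | T | T
T  | T  | T  | T  | T | T
The columns for φ and ψ agree on every row, so they are logically equivalent.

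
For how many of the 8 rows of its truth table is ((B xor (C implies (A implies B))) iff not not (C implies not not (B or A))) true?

A | B | C || φ
0 | 0 | 0 || 1
0 | 0 | 1 || 0
0 | 1 | 0 || 0
0 | 1 | 1 || 0
1 | 0 | 0 || 1
1 | 0 | 1 || 0
1 | 1 | 0 || 0
1 | 1 | 1 || 0
The formula is true on 2 of the 8 rows.

2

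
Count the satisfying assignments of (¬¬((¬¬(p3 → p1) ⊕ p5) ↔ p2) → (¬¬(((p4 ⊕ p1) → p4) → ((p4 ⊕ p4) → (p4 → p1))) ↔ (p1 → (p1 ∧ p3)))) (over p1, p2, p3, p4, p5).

28

p1  p2  p3  p4  p5  |  φ
0   0   0   0   0   |  1
0   0   0   0   1   |  1
0   0   0   1   0   |  1
0   0   0   1   1   |  1
0   0   1   0   0   |  1
0   0   1   0   1   |  1
0   0   1   1   0   |  1
0   0   1   1   1   |  1
0   1   0   0   0   |  1
0   1   0   0   1   |  1
0   1   0   1   0   |  1
0   1   0   1   1   |  1
0   1   1   0   0   |  1
0   1   1   0   1   |  1
0   1   1   1   0   |  1
0   1   1   1   1   |  1
1   0   0   0   0   |  1
1   0   0   0   1   |  0
1   0   0   1   0   |  1
1   0   0   1   1   |  0
1   0   1   0   0   |  1
1   0   1   0   1   |  1
1   0   1   1   0   |  1
1   0   1   1   1   |  1
1   1   0   0   0   |  0
1   1   0   0   1   |  1
1   1   0   1   0   |  0
1   1   0   1   1   |  1
1   1   1   0   0   |  1
1   1   1   0   1   |  1
1   1   1   1   0   |  1
1   1   1   1   1   |  1
The formula is true on 28 of the 32 rows.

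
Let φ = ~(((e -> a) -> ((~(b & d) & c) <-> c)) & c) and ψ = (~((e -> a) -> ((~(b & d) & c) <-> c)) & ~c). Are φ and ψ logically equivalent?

a | b | c | d | e || φ | ψ
T | T | T | T | T || T | F
T | T | T | T | F || T | F
T | T | T | F | T || F | F
T | T | T | F | F || F | F
T | T | F | T | T || T | F
T | T | F | T | F || T | F
T | T | F | F | T || T | F
T | T | F | F | F || T | F
T | F | T | T | T || F | F
T | F | T | T | F || F | F
T | F | T | F | T || F | F
T | F | T | F | F || F | F
T | F | F | T | T || T | F
T | F | F | T | F || T | F
T | F | F | F | T || T | F
T | F | F | F | F || T | F
F | T | T | T | T || F | F
F | T | T | T | F || T | F
F | T | T | F | T || F | F
F | T | T | F | F || F | F
F | T | F | T | T || T | F
F | T | F | T | F || T | F
F | T | F | F | T || T | F
F | T | F | F | F || T | F
F | F | T | T | T || F | F
F | F | T | T | F || F | F
F | F | T | F | T || F | F
F | F | T | F | F || F | F
F | F | F | T | T || T | F
F | F | F | T | F || T | F
F | F | F | F | T || T | F
F | F | F | F | F || T | F
The columns differ at a=T, b=T, c=T, d=T, e=T (φ=T, ψ=F), so they are not equivalent.

not equivalent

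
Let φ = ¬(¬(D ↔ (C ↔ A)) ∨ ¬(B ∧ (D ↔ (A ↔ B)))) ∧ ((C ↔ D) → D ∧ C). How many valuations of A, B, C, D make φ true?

A | B | C | D | (C ↔ A) | (D ↔ (C ↔ A)) | ¬(D ↔ (C ↔ A)) | (A ↔ B) | (D ↔ (A ↔ B)) | (B ∧ (D ↔ (A ↔ B))) | ¬(B ∧ (D ↔ (A ↔ B))) | (C ↔ D) | (D ∧ C) | ((C ↔ D) → (D ∧ C)) | φ
- | - | - | - | ------- | ------------- | -------------- | ------- | ------------- | ------------------- | -------------------- | ------- | ------- | ------------------- | -
T | T | T | T |    T    |       T       |       F        |    T    |       T       |          T          |          F           |    T    |    T    |          T          | T
T | T | T | F |    T    |       F       |       T        |    T    |       F       |          F          |          T           |    F    |    F    |          T          | F
T | T | F | T |    F    |       F       |       T        |    T    |       T       |          T          |          F           |    F    |    F    |          T          | F
T | T | F | F |    F    |       T       |       F        |    T    |       F       |          F          |          T           |    T    |    F    |          F          | F
T | F | T | T |    T    |       T       |       F        |    F    |       F       |          F          |          T           |    T    |    T    |          T          | F
T | F | T | F |    T    |       F       |       T        |    F    |       T       |          F          |          T           |    F    |    F    |          T          | F
T | F | F | T |    F    |       F       |       T        |    F    |       F       |          F          |          T           |    F    |    F    |          T          | F
T | F | F | F |    F    |       T       |       F        |    F    |       T       |          F          |          T           |    T    |    F    |          F          | F
F | T | T | T |    F    |       F       |       T        |    F    |       F       |          F          |          T           |    T    |    T    |          T          | F
F | T | T | F |    F    |       T       |       F        |    F    |       T       |          T          |          F           |    F    |    F    |          T          | T
F | T | F | T |    T    |       T       |       F        |    F    |       F       |          F          |          T           |    F    |    F    |          T          | F
F | T | F | F |    T    |       F       |       T        |    F    |       T       |          T          |          F           |    T    |    F    |          F          | F
F | F | T | T |    F    |       F       |       T        |    T    |       T       |          F          |          T           |    T    |    T    |          T          | F
F | F | T | F |    F    |       T       |       F        |    T    |       F       |          F          |          T           |    F    |    F    |          T          | F
F | F | F | T |    T    |       T       |       F        |    T    |       T       |          F          |          T           |    F    |    F    |          T          | F
F | F | F | F |    T    |       F       |       T        |    T    |       F       |          F          |          T           |    T    |    F    |          F          | F
The formula is true on 2 of the 16 rows.

2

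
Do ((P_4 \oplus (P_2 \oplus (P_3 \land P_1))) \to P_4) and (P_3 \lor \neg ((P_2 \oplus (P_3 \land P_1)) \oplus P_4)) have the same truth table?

P_1 | P_2 | P_3 | P_4 || φ | ψ
 F  |  F  |  F  |  F  || T | T
 F  |  F  |  F  |  T  || T | F
 F  |  F  |  T  |  F  || T | T
 F  |  F  |  T  |  T  || T | T
 F  |  T  |  F  |  F  || F | F
 F  |  T  |  F  |  T  || T | T
 F  |  T  |  T  |  F  || F | T
 F  |  T  |  T  |  T  || T | T
 T  |  F  |  F  |  F  || T | T
 T  |  F  |  F  |  T  || T | F
 T  |  F  |  T  |  F  || F | T
 T  |  F  |  T  |  T  || T | T
 T  |  T  |  F  |  F  || F | F
 T  |  T  |  F  |  T  || T | T
 T  |  T  |  T  |  F  || T | T
 T  |  T  |  T  |  T  || T | T
The columns differ at P_1=F, P_2=F, P_3=F, P_4=T (φ=T, ψ=F), so they are not equivalent.

not equivalent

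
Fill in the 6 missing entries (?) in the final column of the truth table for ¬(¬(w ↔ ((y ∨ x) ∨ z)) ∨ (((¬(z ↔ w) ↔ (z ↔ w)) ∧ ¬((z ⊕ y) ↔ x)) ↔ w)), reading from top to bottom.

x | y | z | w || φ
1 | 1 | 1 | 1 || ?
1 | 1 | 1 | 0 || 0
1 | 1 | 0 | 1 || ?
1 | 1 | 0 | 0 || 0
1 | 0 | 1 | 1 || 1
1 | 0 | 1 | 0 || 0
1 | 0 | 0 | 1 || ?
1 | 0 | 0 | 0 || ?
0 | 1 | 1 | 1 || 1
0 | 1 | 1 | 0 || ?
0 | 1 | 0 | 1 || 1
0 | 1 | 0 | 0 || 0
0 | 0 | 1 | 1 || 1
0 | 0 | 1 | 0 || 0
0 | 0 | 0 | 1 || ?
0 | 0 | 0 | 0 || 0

Row x=1, y=1, z=1, w=1: ¬(w ↔ ((y ∨ x) ∨ z)) = 0, (((¬(z ↔ w) ↔ (z ↔ w)) ∧ ¬((z ⊕ y) ↔ x)) ↔ w) = 0, (¬(w ↔ ((y ∨ x) ∨ z)) ∨ (((¬(z ↔ w) ↔ (z ↔ w)) ∧ ¬((z ⊕ y) ↔ x)) ↔ w)) = 0, so the formula = 1.
Row x=1, y=1, z=0, w=1: ¬(w ↔ ((y ∨ x) ∨ z)) = 0, (((¬(z ↔ w) ↔ (z ↔ w)) ∧ ¬((z ⊕ y) ↔ x)) ↔ w) = 0, (¬(w ↔ ((y ∨ x) ∨ z)) ∨ (((¬(z ↔ w) ↔ (z ↔ w)) ∧ ¬((z ⊕ y) ↔ x)) ↔ w)) = 0, so the formula = 1.
Row x=1, y=0, z=0, w=1: ¬(w ↔ ((y ∨ x) ∨ z)) = 0, (((¬(z ↔ w) ↔ (z ↔ w)) ∧ ¬((z ⊕ y) ↔ x)) ↔ w) = 0, (¬(w ↔ ((y ∨ x) ∨ z)) ∨ (((¬(z ↔ w) ↔ (z ↔ w)) ∧ ¬((z ⊕ y) ↔ x)) ↔ w)) = 0, so the formula = 1.
Row x=1, y=0, z=0, w=0: ¬(w ↔ ((y ∨ x) ∨ z)) = 1, (((¬(z ↔ w) ↔ (z ↔ w)) ∧ ¬((z ⊕ y) ↔ x)) ↔ w) = 1, (¬(w ↔ ((y ∨ x) ∨ z)) ∨ (((¬(z ↔ w) ↔ (z ↔ w)) ∧ ¬((z ⊕ y) ↔ x)) ↔ w)) = 1, so the formula = 0.
Row x=0, y=1, z=1, w=0: ¬(w ↔ ((y ∨ x) ∨ z)) = 1, (((¬(z ↔ w) ↔ (z ↔ w)) ∧ ¬((z ⊕ y) ↔ x)) ↔ w) = 1, (¬(w ↔ ((y ∨ x) ∨ z)) ∨ (((¬(z ↔ w) ↔ (z ↔ w)) ∧ ¬((z ⊕ y) ↔ x)) ↔ w)) = 1, so the formula = 0.
Row x=0, y=0, z=0, w=1: ¬(w ↔ ((y ∨ x) ∨ z)) = 1, (((¬(z ↔ w) ↔ (z ↔ w)) ∧ ¬((z ⊕ y) ↔ x)) ↔ w) = 0, (¬(w ↔ ((y ∨ x) ∨ z)) ∨ (((¬(z ↔ w) ↔ (z ↔ w)) ∧ ¬((z ⊕ y) ↔ x)) ↔ w)) = 1, so the formula = 0.

1, 1, 1, 0, 0, 0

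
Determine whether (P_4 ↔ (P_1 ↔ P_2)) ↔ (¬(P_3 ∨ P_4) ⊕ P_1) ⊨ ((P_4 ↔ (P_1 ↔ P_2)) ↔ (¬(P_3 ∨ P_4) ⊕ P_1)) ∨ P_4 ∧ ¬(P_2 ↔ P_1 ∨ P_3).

P_1  P_2  P_3  P_4  |  φ  ψ
 1    1    1    1   |  1  1
 1    1    1    0   |  0  0
 1    1    0    1   |  1  1
 1    1    0    0   |  1  1
 1    0    1    1   |  0  1
 1    0    1    0   |  1  1
 1    0    0    1   |  0  1
 1    0    0    0   |  0  0
 0    1    1    1   |  1  1
 0    1    1    0   |  0  0
 0    1    0    1   |  1  1
 0    1    0    0   |  1  1
 0    0    1    1   |  0  1
 0    0    1    0   |  1  1
 0    0    0    1   |  0  0
 0    0    0    0   |  0  0
In every row where φ is true, ψ is also true, so φ ⊨ ψ.

yes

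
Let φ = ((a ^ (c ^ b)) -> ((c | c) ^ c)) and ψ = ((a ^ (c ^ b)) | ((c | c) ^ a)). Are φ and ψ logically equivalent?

not equivalent

a | b | c | φ | ψ
- | - | - | - | -
0 | 0 | 0 | 1 | 0
0 | 0 | 1 | 0 | 1
0 | 1 | 0 | 0 | 1
0 | 1 | 1 | 1 | 1
1 | 0 | 0 | 0 | 1
1 | 0 | 1 | 1 | 0
1 | 1 | 0 | 1 | 1
1 | 1 | 1 | 0 | 1
The columns differ at a=0, b=0, c=0 (φ=1, ψ=0), so they are not equivalent.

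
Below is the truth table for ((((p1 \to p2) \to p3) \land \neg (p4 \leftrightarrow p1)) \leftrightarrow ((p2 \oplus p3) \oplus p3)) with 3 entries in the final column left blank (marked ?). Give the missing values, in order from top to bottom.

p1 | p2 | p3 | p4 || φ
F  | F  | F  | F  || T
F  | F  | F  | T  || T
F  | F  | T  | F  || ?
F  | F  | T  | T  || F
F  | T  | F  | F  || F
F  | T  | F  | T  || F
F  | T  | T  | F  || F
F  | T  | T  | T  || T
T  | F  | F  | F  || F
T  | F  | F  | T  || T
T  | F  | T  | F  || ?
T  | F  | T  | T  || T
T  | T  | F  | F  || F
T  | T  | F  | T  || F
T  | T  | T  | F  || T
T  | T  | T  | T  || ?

Row p1=F, p2=F, p3=T, p4=F: (((p1 \to p2) \to p3) \land \neg (p4 \leftrightarrow p1)) = F, ((p2 \oplus p3) \oplus p3) = F, so the formula = T.
Row p1=T, p2=F, p3=T, p4=F: (((p1 \to p2) \to p3) \land \neg (p4 \leftrightarrow p1)) = T, ((p2 \oplus p3) \oplus p3) = F, so the formula = F.
Row p1=T, p2=T, p3=T, p4=T: (((p1 \to p2) \to p3) \land \neg (p4 \leftrightarrow p1)) = F, ((p2 \oplus p3) \oplus p3) = T, so the formula = F.

T, F, F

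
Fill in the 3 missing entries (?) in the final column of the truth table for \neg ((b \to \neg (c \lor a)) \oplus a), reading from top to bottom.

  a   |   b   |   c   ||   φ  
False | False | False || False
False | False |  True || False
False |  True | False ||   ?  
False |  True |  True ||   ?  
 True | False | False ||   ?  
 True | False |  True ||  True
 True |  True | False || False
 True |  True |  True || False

False, True, True

Row a=False, b=True, c=False: (b \to \neg (c \lor a)) = True, ((b \to \neg (c \lor a)) \oplus a) = True, so the formula = False.
Row a=False, b=True, c=True: (b \to \neg (c \lor a)) = False, ((b \to \neg (c \lor a)) \oplus a) = False, so the formula = True.
Row a=True, b=False, c=False: (b \to \neg (c \lor a)) = True, ((b \to \neg (c \lor a)) \oplus a) = False, so the formula = True.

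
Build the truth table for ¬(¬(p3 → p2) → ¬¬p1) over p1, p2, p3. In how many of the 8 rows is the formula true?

1

  p1     p2     p3   |  ¬(¬(p3 → p2) → ¬¬p1)
False  False  False  |         False        
False  False   True  |          True        
False   True  False  |         False        
False   True   True  |         False        
 True  False  False  |         False        
 True  False   True  |         False        
 True   True  False  |         False        
 True   True   True  |         False        
The formula is true on 1 of the 8 rows.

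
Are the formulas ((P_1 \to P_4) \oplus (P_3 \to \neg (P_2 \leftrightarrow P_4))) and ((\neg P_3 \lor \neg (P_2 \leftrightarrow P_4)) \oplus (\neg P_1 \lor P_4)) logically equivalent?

equivalent

P_1 | P_2 | P_3 | P_4 || φ | ψ
 T  |  T  |  T  |  T  || T | T
 T  |  T  |  T  |  F  || T | T
 T  |  T  |  F  |  T  || F | F
 T  |  T  |  F  |  F  || T | T
 T  |  F  |  T  |  T  || F | F
 T  |  F  |  T  |  F  || F | F
 T  |  F  |  F  |  T  || F | F
 T  |  F  |  F  |  F  || T | T
 F  |  T  |  T  |  T  || T | T
 F  |  T  |  T  |  F  || F | F
 F  |  T  |  F  |  T  || F | F
 F  |  T  |  F  |  F  || F | F
 F  |  F  |  T  |  T  || F | F
 F  |  F  |  T  |  F  || T | T
 F  |  F  |  F  |  T  || F | F
 F  |  F  |  F  |  F  || F | F
The columns for φ and ψ agree on every row, so they are logically equivalent.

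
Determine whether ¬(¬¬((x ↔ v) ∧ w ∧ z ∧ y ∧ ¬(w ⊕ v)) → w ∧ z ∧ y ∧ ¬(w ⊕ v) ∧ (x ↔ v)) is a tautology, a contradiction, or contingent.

x | y | z | w | v | φ
- | - | - | - | - | -
T | T | T | T | T | F
T | T | T | T | F | F
T | T | T | F | T | F
T | T | T | F | F | F
T | T | F | T | T | F
T | T | F | T | F | F
T | T | F | F | T | F
T | T | F | F | F | F
T | F | T | T | T | F
T | F | T | T | F | F
T | F | T | F | T | F
T | F | T | F | F | F
T | F | F | T | T | F
T | F | F | T | F | F
T | F | F | F | T | F
T | F | F | F | F | F
F | T | T | T | T | F
F | T | T | T | F | F
F | T | T | F | T | F
F | T | T | F | F | F
F | T | F | T | T | F
F | T | F | T | F | F
F | T | F | F | T | F
F | T | F | F | F | F
F | F | T | T | T | F
F | F | T | T | F | F
F | F | T | F | T | F
F | F | T | F | F | F
F | F | F | T | T | F
F | F | F | T | F | F
F | F | F | F | T | F
F | F | F | F | F | F
Every row is F, so the formula is a contradiction.

contradiction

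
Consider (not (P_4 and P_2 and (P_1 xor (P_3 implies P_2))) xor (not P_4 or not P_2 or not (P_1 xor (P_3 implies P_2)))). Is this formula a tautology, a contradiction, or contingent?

P_1 | P_2 | P_3 | P_4 || φ
 T  |  T  |  T  |  T  || F
 T  |  T  |  T  |  F  || F
 T  |  T  |  F  |  T  || F
 T  |  T  |  F  |  F  || F
 T  |  F  |  T  |  T  || F
 T  |  F  |  T  |  F  || F
 T  |  F  |  F  |  T  || F
 T  |  F  |  F  |  F  || F
 F  |  T  |  T  |  T  || F
 F  |  T  |  T  |  F  || F
 F  |  T  |  F  |  T  || F
 F  |  T  |  F  |  F  || F
 F  |  F  |  T  |  T  || F
 F  |  F  |  T  |  F  || F
 F  |  F  |  F  |  T  || F
 F  |  F  |  F  |  F  || F
Every row is F, so the formula is a contradiction.

contradiction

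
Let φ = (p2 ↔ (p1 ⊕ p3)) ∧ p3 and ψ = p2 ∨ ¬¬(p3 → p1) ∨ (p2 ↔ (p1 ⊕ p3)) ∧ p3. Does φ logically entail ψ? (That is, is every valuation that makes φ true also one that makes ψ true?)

p1 | p2 | p3 || φ | ψ
0  | 0  | 0  || 0 | 1
0  | 0  | 1  || 0 | 0
0  | 1  | 0  || 0 | 1
0  | 1  | 1  || 1 | 1
1  | 0  | 0  || 0 | 1
1  | 0  | 1  || 1 | 1
1  | 1  | 0  || 0 | 1
1  | 1  | 1  || 0 | 1
In every row where φ is true, ψ is also true, so φ ⊨ ψ.

yes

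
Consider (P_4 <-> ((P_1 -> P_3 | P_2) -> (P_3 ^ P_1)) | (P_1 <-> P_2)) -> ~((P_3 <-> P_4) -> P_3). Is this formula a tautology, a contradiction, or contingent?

contingent

P_1  P_2  P_3  P_4  |  φ
 F    F    F    F   |  T
 F    F    F    T   |  F
 F    F    T    F   |  T
 F    F    T    T   |  F
 F    T    F    F   |  T
 F    T    F    T   |  T
 F    T    T    F   |  T
 F    T    T    T   |  F
 T    F    F    F   |  T
 T    F    F    T   |  F
 T    F    T    F   |  F
 T    F    T    T   |  T
 T    T    F    F   |  T
 T    T    F    T   |  F
 T    T    T    F   |  T
 T    T    T    T   |  F
9 of 16 rows are T, so the formula is contingent.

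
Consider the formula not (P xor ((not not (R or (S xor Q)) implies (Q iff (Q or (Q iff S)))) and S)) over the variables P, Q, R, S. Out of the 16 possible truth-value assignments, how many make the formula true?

P | Q | R | S | (S xor Q) | (R or (S xor Q)) | not (R or (S xor Q)) | not not (R or (S xor Q)) | (Q iff S) | (Q or (Q iff S)) | (Q iff (Q or (Q iff S))) | φ
- | - | - | - | --------- | ---------------- | -------------------- | ------------------------ | --------- | ---------------- | ------------------------ | -
F | F | F | F |     F     |        F         |          T           |            F             |     T     |        T         |            F             | T
F | F | F | T |     T     |        T         |          F           |            T             |     F     |        F         |            T             | F
F | F | T | F |     F     |        T         |          F           |            T             |     T     |        T         |            F             | T
F | F | T | T |     T     |        T         |          F           |            T             |     F     |        F         |            T             | F
F | T | F | F |     T     |        T         |          F           |            T             |     F     |        T         |            T             | T
F | T | F | T |     F     |        F         |          T           |            F             |     T     |        T         |            T             | F
F | T | T | F |     T     |        T         |          F           |            T             |     F     |        T         |            T             | T
F | T | T | T |     F     |        T         |          F           |            T             |     T     |        T         |            T             | F
T | F | F | F |     F     |        F         |          T           |            F             |     T     |        T         |            F             | F
T | F | F | T |     T     |        T         |          F           |            T             |     F     |        F         |            T             | T
T | F | T | F |     F     |        T         |          F           |            T             |     T     |        T         |            F             | F
T | F | T | T |     T     |        T         |          F           |            T             |     F     |        F         |            T             | T
T | T | F | F |     T     |        T         |          F           |            T             |     F     |        T         |            T             | F
T | T | F | T |     F     |        F         |          T           |            F             |     T     |        T         |            T             | T
T | T | T | F |     T     |        T         |          F           |            T             |     F     |        T         |            T             | F
T | T | T | T |     F     |        T         |          F           |            T             |     T     |        T         |            T             | T
The formula is true on 8 of the 16 rows.

8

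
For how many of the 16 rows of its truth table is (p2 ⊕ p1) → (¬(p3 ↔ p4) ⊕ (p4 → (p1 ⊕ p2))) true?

12

p1 | p2 | p3 | p4 | (p2 ⊕ p1) | (p3 ↔ p4) | ¬(p3 ↔ p4) | (p1 ⊕ p2) | (p4 → (p1 ⊕ p2)) | φ
-- | -- | -- | -- | --------- | --------- | ---------- | --------- | ---------------- | -
F  | F  | F  | F  |     F     |     T     |     F      |     F     |        T         | T
F  | F  | F  | T  |     F     |     F     |     T      |     F     |        F         | T
F  | F  | T  | F  |     F     |     F     |     T      |     F     |        T         | T
F  | F  | T  | T  |     F     |     T     |     F      |     F     |        F         | T
F  | T  | F  | F  |     T     |     T     |     F      |     T     |        T         | T
F  | T  | F  | T  |     T     |     F     |     T      |     T     |        T         | F
F  | T  | T  | F  |     T     |     F     |     T      |     T     |        T         | F
F  | T  | T  | T  |     T     |     T     |     F      |     T     |        T         | T
T  | F  | F  | F  |     T     |     T     |     F      |     T     |        T         | T
T  | F  | F  | T  |     T     |     F     |     T      |     T     |        T         | F
T  | F  | T  | F  |     T     |     F     |     T      |     T     |        T         | F
T  | F  | T  | T  |     T     |     T     |     F      |     T     |        T         | T
T  | T  | F  | F  |     F     |     T     |     F      |     F     |        T         | T
T  | T  | F  | T  |     F     |     F     |     T      |     F     |        F         | T
T  | T  | T  | F  |     F     |     F     |     T      |     F     |        T         | T
T  | T  | T  | T  |     F     |     T     |     F      |     F     |        F         | T
The formula is true on 12 of the 16 rows.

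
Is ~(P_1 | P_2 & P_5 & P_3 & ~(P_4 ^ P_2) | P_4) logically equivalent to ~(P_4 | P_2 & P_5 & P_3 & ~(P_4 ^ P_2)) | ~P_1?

P_1 | P_2 | P_3 | P_4 | P_5 | φ | ψ
--- | --- | --- | --- | --- | - | -
 F  |  F  |  F  |  F  |  F  | T | T
 F  |  F  |  F  |  F  |  T  | T | T
 F  |  F  |  F  |  T  |  F  | F | T
 F  |  F  |  F  |  T  |  T  | F | T
 F  |  F  |  T  |  F  |  F  | T | T
 F  |  F  |  T  |  F  |  T  | T | T
 F  |  F  |  T  |  T  |  F  | F | T
 F  |  F  |  T  |  T  |  T  | F | T
 F  |  T  |  F  |  F  |  F  | T | T
 F  |  T  |  F  |  F  |  T  | T | T
 F  |  T  |  F  |  T  |  F  | F | T
 F  |  T  |  F  |  T  |  T  | F | T
 F  |  T  |  T  |  F  |  F  | T | T
 F  |  T  |  T  |  F  |  T  | T | T
 F  |  T  |  T  |  T  |  F  | F | T
 F  |  T  |  T  |  T  |  T  | F | T
 T  |  F  |  F  |  F  |  F  | F | T
 T  |  F  |  F  |  F  |  T  | F | T
 T  |  F  |  F  |  T  |  F  | F | F
 T  |  F  |  F  |  T  |  T  | F | F
 T  |  F  |  T  |  F  |  F  | F | T
 T  |  F  |  T  |  F  |  T  | F | T
 T  |  F  |  T  |  T  |  F  | F | F
 T  |  F  |  T  |  T  |  T  | F | F
 T  |  T  |  F  |  F  |  F  | F | T
 T  |  T  |  F  |  F  |  T  | F | T
 T  |  T  |  F  |  T  |  F  | F | F
 T  |  T  |  F  |  T  |  T  | F | F
 T  |  T  |  T  |  F  |  F  | F | T
 T  |  T  |  T  |  F  |  T  | F | T
 T  |  T  |  T  |  T  |  F  | F | F
 T  |  T  |  T  |  T  |  T  | F | F
The columns differ at P_1=F, P_2=F, P_3=F, P_4=T, P_5=F (φ=F, ψ=T), so they are not equivalent.

not equivalent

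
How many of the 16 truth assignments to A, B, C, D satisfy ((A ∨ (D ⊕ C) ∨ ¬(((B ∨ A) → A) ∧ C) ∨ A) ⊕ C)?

  A   |   B   |   C   |   D   |   φ  
----- | ----- | ----- | ----- | -----
 True |  True |  True |  True | False
 True |  True |  True | False | False
 True |  True | False |  True |  True
 True |  True | False | False |  True
 True | False |  True |  True | False
 True | False |  True | False | False
 True | False | False |  True |  True
 True | False | False | False |  True
False |  True |  True |  True | False
False |  True |  True | False | False
False |  True | False |  True |  True
False |  True | False | False |  True
False | False |  True |  True |  True
False | False |  True | False | False
False | False | False |  True |  True
False | False | False | False |  True
The formula is true on 9 of the 16 rows.

9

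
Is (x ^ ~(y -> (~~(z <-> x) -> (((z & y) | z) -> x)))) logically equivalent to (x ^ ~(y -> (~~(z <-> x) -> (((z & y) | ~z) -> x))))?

not equivalent

x  y  z  |  φ  ψ
T  T  T  |  T  T
T  T  F  |  T  T
T  F  T  |  T  T
T  F  F  |  T  T
F  T  T  |  F  F
F  T  F  |  F  T
F  F  T  |  F  F
F  F  F  |  F  F
The columns differ at x=F, y=T, z=F (φ=F, ψ=T), so they are not equivalent.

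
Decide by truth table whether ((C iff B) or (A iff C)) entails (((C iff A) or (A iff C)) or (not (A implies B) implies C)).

no

  A   |   B   |   C   |   φ   |   ψ  
----- | ----- | ----- | ----- | -----
 True |  True |  True |  True |  True
 True |  True | False | False |  True
 True | False |  True |  True |  True
 True | False | False |  True | False
False |  True |  True |  True |  True
False |  True | False |  True |  True
False | False |  True | False |  True
False | False | False |  True |  True
At A=True, B=False, C=False we have φ true but ψ false, so φ does not entail ψ.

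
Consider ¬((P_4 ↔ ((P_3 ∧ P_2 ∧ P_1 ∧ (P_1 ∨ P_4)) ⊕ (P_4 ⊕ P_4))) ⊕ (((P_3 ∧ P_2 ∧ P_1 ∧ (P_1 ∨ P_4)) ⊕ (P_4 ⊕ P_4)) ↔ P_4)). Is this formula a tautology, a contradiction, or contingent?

tautology

P_1  P_2  P_3  P_4  |  (P_1 ∨ P_4)  (P_4 ⊕ P_4)  φ
 0    0    0    0   |       0            0       1
 0    0    0    1   |       1            0       1
 0    0    1    0   |       0            0       1
 0    0    1    1   |       1            0       1
 0    1    0    0   |       0            0       1
 0    1    0    1   |       1            0       1
 0    1    1    0   |       0            0       1
 0    1    1    1   |       1            0       1
 1    0    0    0   |       1            0       1
 1    0    0    1   |       1            0       1
 1    0    1    0   |       1            0       1
 1    0    1    1   |       1            0       1
 1    1    0    0   |       1            0       1
 1    1    0    1   |       1            0       1
 1    1    1    0   |       1            0       1
 1    1    1    1   |       1            0       1
Every row is 1, so the formula is a tautology.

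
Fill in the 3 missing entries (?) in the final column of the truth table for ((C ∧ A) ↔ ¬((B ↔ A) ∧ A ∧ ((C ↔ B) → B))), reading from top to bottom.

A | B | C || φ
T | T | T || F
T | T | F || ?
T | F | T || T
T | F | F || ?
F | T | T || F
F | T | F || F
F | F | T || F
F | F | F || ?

Row A=T, B=T, C=F: (C ∧ A) = F, ¬((B ↔ A) ∧ A ∧ ((C ↔ B) → B)) = F, so the formula = T.
Row A=T, B=F, C=F: (C ∧ A) = F, ¬((B ↔ A) ∧ A ∧ ((C ↔ B) → B)) = T, so the formula = F.
Row A=F, B=F, C=F: (C ∧ A) = F, ¬((B ↔ A) ∧ A ∧ ((C ↔ B) → B)) = T, so the formula = F.

T, F, F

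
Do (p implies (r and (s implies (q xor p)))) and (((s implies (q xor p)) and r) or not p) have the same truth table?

equivalent

  p   |   q   |   r   |   s   |   φ   |   ψ  
----- | ----- | ----- | ----- | ----- | -----
False | False | False | False |  True |  True
False | False | False |  True |  True |  True
False | False |  True | False |  True |  True
False | False |  True |  True |  True |  True
False |  True | False | False |  True |  True
False |  True | False |  True |  True |  True
False |  True |  True | False |  True |  True
False |  True |  True |  True |  True |  True
 True | False | False | False | False | False
 True | False | False |  True | False | False
 True | False |  True | False |  True |  True
 True | False |  True |  True |  True |  True
 True |  True | False | False | False | False
 True |  True | False |  True | False | False
 True |  True |  True | False |  True |  True
 True |  True |  True |  True | False | False
The columns for φ and ψ agree on every row, so they are logically equivalent.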